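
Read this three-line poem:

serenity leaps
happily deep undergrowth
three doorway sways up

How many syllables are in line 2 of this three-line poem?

Line 2: happily (3), deep (1), undergrowth (3) → 7

7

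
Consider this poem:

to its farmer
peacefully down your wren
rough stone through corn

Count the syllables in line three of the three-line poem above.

4

Line three: rough (1), stone (1), through (1), corn (1) → 4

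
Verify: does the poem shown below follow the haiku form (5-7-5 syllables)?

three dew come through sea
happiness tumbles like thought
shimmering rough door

Yes

Line 1: "three dew come through sea": 1+1+1+1+1 = 5 ✓
Line 2: "happiness tumbles like thought": 3+2+1+1 = 7 ✓
Line 3: "shimmering rough door": 3+1+1 = 5 ✓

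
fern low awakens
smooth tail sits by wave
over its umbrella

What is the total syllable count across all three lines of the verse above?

16

Line 1: fern(1) + low(1) + awakens(3) = 5
Line 2: smooth(1) + tail(1) + sits(1) + by(1) + wave(1) = 5
Line 3: over(2) + its(1) + umbrella(3) = 6
Total: 5 + 5 + 6 = 16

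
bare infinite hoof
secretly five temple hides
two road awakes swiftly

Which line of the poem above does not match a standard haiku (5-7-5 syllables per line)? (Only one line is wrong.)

Line 1: "bare infinite hoof": 1+3+1 = 5 ✓
Line 2: "secretly five temple hides": 3+1+2+1 = 7 ✓
Line 3: "two road awakes swiftly": 1+1+2+2 = 6 (expected 5)

Line 3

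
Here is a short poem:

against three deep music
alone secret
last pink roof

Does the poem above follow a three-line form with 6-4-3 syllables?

Line 1: against(2) + three(1) + deep(1) + music(2) = 6 ✓
Line 2: alone(2) + secret(2) = 4 ✓
Line 3: last(1) + pink(1) + roof(1) = 3 ✓

Yes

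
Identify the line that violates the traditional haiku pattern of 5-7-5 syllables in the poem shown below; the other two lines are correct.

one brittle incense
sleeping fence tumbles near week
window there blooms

Line 1: "one brittle incense": 1+2+2 = 5 ✓
Line 2: "sleeping fence tumbles near week": 2+1+2+1+1 = 7 ✓
Line 3: "window there blooms": 2+1+1 = 4 (expected 5)

Line 3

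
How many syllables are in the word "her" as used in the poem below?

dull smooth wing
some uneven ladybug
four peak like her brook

1

"her" has 1 syllable.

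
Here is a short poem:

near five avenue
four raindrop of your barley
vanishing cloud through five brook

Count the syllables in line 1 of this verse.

5

Line 1: near (1), five (1), avenue (3) → 5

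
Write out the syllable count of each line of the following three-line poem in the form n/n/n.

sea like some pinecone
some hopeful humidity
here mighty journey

5/7/5

Line 1: "sea like some pinecone": 1+1+1+2 = 5
Line 2: "some hopeful humidity": 1+2+4 = 7
Line 3: "here mighty journey": 1+2+2 = 5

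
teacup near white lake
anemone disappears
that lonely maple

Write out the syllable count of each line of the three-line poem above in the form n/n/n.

Line 1: "teacup near white lake": 2+1+1+1 = 5
Line 2: "anemone disappears": 4+3 = 7
Line 3: "that lonely maple": 1+2+2 = 5

5/7/5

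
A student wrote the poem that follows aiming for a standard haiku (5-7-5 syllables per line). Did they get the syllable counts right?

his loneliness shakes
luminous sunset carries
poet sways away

Yes

Line 1: his (1), loneliness (3), shakes (1) → 5 ✓
Line 2: luminous (3), sunset (2), carries (2) → 7 ✓
Line 3: poet (2), sways (1), away (2) → 5 ✓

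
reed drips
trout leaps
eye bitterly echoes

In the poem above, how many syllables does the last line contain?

6

The last line: eye(1) + bitterly(3) + echoes(2) = 6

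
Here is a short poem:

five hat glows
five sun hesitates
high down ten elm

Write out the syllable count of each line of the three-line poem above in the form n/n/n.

Line 1: five(1) + hat(1) + glows(1) = 3
Line 2: five(1) + sun(1) + hesitates(3) = 5
Line 3: high(1) + down(1) + ten(1) + elm(1) = 4

3/5/4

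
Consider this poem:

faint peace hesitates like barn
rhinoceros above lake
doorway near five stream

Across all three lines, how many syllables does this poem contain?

Line 1: faint (1), peace (1), hesitates (3), like (1), barn (1) → 7
Line 2: rhinoceros (4), above (2), lake (1) → 7
Line 3: doorway (2), near (1), five (1), stream (1) → 5
Total: 7 + 7 + 5 = 19

19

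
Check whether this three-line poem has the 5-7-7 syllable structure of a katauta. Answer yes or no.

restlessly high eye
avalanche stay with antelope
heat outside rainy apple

No

Line 1: restlessly(3) + high(1) + eye(1) = 5 ✓
Line 2: avalanche(3) + stay(1) + with(1) + antelope(3) = 8 (expected 7)
Line 3: heat(1) + outside(2) + rainy(2) + apple(2) = 7 ✓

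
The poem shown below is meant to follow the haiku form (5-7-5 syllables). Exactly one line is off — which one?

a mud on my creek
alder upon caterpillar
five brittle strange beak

Line 1: "a mud on my creek": 1+1+1+1+1 = 5 ✓
Line 2: "alder upon caterpillar": 2+2+4 = 8 (expected 7)
Line 3: "five brittle strange beak": 1+2+1+1 = 5 ✓

The second line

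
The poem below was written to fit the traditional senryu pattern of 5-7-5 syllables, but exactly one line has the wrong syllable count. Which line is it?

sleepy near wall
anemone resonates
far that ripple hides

The first line

Line 1: "sleepy near wall": 2+1+1 = 4 (expected 5)
Line 2: "anemone resonates": 4+3 = 7 ✓
Line 3: "far that ripple hides": 1+1+2+1 = 5 ✓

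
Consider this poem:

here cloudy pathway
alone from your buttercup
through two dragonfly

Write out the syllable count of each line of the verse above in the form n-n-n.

5-7-5

Line 1: here(1) + cloudy(2) + pathway(2) = 5
Line 2: alone(2) + from(1) + your(1) + buttercup(3) = 7
Line 3: through(1) + two(1) + dragonfly(3) = 5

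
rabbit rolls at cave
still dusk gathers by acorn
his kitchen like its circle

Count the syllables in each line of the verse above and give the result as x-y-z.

Line 1: "rabbit rolls at cave": 2+1+1+1 = 5
Line 2: "still dusk gathers by acorn": 1+1+2+1+2 = 7
Line 3: "his kitchen like its circle": 1+2+1+1+2 = 7

5-7-7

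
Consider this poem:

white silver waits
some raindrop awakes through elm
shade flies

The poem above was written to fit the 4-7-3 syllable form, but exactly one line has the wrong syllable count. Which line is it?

Line 3

Line 1: "white silver waits": 1+2+1 = 4 ✓
Line 2: "some raindrop awakes through elm": 1+2+2+1+1 = 7 ✓
Line 3: "shade flies": 1+1 = 2 (expected 3)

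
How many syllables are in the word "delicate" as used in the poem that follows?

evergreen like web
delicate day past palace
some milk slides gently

3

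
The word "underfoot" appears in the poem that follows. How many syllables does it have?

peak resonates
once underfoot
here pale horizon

3

"underfoot" has 3 syllables.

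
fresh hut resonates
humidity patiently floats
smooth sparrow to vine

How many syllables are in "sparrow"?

2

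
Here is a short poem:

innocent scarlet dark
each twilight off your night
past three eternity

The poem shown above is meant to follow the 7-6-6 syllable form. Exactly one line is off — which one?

Line 1

Line 1: "innocent scarlet dark": 3+2+1 = 6 (expected 7)
Line 2: "each twilight off your night": 1+2+1+1+1 = 6 ✓
Line 3: "past three eternity": 1+1+4 = 6 ✓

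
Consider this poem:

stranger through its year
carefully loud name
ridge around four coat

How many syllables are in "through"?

1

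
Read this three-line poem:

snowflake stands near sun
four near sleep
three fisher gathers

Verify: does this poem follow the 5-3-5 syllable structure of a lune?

Yes

Line 1: "snowflake stands near sun": 2+1+1+1 = 5 ✓
Line 2: "four near sleep": 1+1+1 = 3 ✓
Line 3: "three fisher gathers": 1+2+2 = 5 ✓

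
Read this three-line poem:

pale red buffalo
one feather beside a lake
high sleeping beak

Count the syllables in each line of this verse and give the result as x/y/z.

5/7/4

Line 1: pale (1), red (1), buffalo (3) → 5
Line 2: one (1), feather (2), beside (2), a (1), lake (1) → 7
Line 3: high (1), sleeping (2), beak (1) → 4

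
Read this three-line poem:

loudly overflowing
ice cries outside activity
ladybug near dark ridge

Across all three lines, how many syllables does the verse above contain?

Line 1: loudly(2) + overflowing(4) = 6
Line 2: ice(1) + cries(1) + outside(2) + activity(4) = 8
Line 3: ladybug(3) + near(1) + dark(1) + ridge(1) = 6
Total: 6 + 8 + 6 = 20

20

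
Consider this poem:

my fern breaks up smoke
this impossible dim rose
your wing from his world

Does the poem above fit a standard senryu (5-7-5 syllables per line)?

Yes

Line 1: "my fern breaks up smoke": 1+1+1+1+1 = 5 ✓
Line 2: "this impossible dim rose": 1+4+1+1 = 7 ✓
Line 3: "your wing from his world": 1+1+1+1+1 = 5 ✓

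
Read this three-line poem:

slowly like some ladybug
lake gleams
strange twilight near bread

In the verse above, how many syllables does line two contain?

Line two: "lake gleams": 1+1 = 2

2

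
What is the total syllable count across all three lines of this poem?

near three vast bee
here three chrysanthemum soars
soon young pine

Line 1: "near three vast bee": 1+1+1+1 = 4
Line 2: "here three chrysanthemum soars": 1+1+4+1 = 7
Line 3: "soon young pine": 1+1+1 = 3
Total: 4 + 7 + 3 = 14

14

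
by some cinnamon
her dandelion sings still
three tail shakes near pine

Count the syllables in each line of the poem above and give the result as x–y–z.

5–7–5

Line 1: by(1) + some(1) + cinnamon(3) = 5
Line 2: her(1) + dandelion(4) + sings(1) + still(1) = 7
Line 3: three(1) + tail(1) + shakes(1) + near(1) + pine(1) = 5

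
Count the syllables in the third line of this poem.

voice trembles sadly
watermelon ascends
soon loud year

The third line: "soon loud year": 1+1+1 = 3

3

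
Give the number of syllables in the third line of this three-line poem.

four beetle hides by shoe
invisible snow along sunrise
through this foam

3

The third line: through(1) + this(1) + foam(1) = 3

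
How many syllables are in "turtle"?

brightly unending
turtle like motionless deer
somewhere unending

2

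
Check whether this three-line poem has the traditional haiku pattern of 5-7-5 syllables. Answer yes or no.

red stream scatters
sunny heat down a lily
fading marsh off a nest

Line 1: red (1), stream (1), scatters (2) → 4 (expected 5)
Line 2: sunny (2), heat (1), down (1), a (1), lily (2) → 7 ✓
Line 3: fading (2), marsh (1), off (1), a (1), nest (1) → 6 (expected 5)

No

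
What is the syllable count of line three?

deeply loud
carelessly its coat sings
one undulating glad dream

Line three: one(1) + undulating(4) + glad(1) + dream(1) = 7

7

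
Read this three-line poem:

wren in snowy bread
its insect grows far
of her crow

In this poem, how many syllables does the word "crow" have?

1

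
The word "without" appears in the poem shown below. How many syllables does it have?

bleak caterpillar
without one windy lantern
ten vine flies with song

2

"without" has 2 syllables.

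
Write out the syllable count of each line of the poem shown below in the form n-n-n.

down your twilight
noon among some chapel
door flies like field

Line 1: down (1), your (1), twilight (2) → 4
Line 2: noon (1), among (2), some (1), chapel (2) → 6
Line 3: door (1), flies (1), like (1), field (1) → 4

4-6-4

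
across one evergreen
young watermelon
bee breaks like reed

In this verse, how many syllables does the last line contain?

The last line: bee (1), breaks (1), like (1), reed (1) → 4

4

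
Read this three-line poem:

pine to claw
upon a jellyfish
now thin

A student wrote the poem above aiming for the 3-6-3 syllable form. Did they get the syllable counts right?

Line 1: pine(1) + to(1) + claw(1) = 3 ✓
Line 2: upon(2) + a(1) + jellyfish(3) = 6 ✓
Line 3: now(1) + thin(1) = 2 (expected 3)

No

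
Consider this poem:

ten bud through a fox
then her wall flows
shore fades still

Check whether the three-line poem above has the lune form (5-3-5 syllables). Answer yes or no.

No

Line 1: "ten bud through a fox": 1+1+1+1+1 = 5 ✓
Line 2: "then her wall flows": 1+1+1+1 = 4 (expected 3)
Line 3: "shore fades still": 1+1+1 = 3 (expected 5)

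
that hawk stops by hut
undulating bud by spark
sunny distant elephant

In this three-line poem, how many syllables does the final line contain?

The final line: "sunny distant elephant": 2+2+3 = 7

7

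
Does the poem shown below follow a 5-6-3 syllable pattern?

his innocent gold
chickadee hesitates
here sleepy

Line 1: his(1) + innocent(3) + gold(1) = 5 ✓
Line 2: chickadee(3) + hesitates(3) = 6 ✓
Line 3: here(1) + sleepy(2) = 3 ✓

Yes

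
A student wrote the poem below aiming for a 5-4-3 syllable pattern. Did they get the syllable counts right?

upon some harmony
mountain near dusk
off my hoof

No

Line 1: upon(2) + some(1) + harmony(3) = 6 (expected 5)
Line 2: mountain(2) + near(1) + dusk(1) = 4 ✓
Line 3: off(1) + my(1) + hoof(1) = 3 ✓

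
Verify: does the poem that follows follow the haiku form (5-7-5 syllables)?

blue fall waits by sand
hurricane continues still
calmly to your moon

Line 1: blue (1), fall (1), waits (1), by (1), sand (1) → 5 ✓
Line 2: hurricane (3), continues (3), still (1) → 7 ✓
Line 3: calmly (2), to (1), your (1), moon (1) → 5 ✓

Yes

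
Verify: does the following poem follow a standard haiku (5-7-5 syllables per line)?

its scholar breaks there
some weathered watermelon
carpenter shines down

Yes

Line 1: its(1) + scholar(2) + breaks(1) + there(1) = 5 ✓
Line 2: some(1) + weathered(2) + watermelon(4) = 7 ✓
Line 3: carpenter(3) + shines(1) + down(1) = 5 ✓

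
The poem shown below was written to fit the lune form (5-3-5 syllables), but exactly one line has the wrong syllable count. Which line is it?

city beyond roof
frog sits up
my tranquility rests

The third line

Line 1: city(2) + beyond(2) + roof(1) = 5 ✓
Line 2: frog(1) + sits(1) + up(1) = 3 ✓
Line 3: my(1) + tranquility(4) + rests(1) = 6 (expected 5)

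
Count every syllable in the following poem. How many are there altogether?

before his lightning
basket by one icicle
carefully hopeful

17

Line 1: "before his lightning": 2+1+2 = 5
Line 2: "basket by one icicle": 2+1+1+3 = 7
Line 3: "carefully hopeful": 3+2 = 5
Total: 5 + 7 + 5 = 17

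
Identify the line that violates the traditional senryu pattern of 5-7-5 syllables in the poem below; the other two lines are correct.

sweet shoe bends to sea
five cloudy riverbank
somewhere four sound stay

Line 2

Line 1: sweet(1) + shoe(1) + bends(1) + to(1) + sea(1) = 5 ✓
Line 2: five(1) + cloudy(2) + riverbank(3) = 6 (expected 7)
Line 3: somewhere(2) + four(1) + sound(1) + stay(1) = 5 ✓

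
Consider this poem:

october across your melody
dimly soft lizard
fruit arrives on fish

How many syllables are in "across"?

"across" has 2 syllables.

2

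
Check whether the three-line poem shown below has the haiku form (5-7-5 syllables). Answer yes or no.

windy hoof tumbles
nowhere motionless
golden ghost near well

Line 1: windy(2) + hoof(1) + tumbles(2) = 5 ✓
Line 2: nowhere(2) + motionless(3) = 5 (expected 7)
Line 3: golden(2) + ghost(1) + near(1) + well(1) = 5 ✓

No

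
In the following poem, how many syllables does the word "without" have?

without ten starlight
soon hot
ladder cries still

2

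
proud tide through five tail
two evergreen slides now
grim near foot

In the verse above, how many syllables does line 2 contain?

Line 2: two (1), evergreen (3), slides (1), now (1) → 6

6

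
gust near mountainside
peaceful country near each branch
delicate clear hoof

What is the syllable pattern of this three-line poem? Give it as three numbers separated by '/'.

Line 1: gust(1) + near(1) + mountainside(3) = 5
Line 2: peaceful(2) + country(2) + near(1) + each(1) + branch(1) = 7
Line 3: delicate(3) + clear(1) + hoof(1) = 5

5/7/5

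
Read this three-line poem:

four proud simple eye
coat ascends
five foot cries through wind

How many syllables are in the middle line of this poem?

The middle line: "coat ascends": 1+2 = 3

3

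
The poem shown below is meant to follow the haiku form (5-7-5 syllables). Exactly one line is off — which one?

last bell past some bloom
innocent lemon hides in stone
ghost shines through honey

The second line

Line 1: last(1) + bell(1) + past(1) + some(1) + bloom(1) = 5 ✓
Line 2: innocent(3) + lemon(2) + hides(1) + in(1) + stone(1) = 8 (expected 7)
Line 3: ghost(1) + shines(1) + through(1) + honey(2) = 5 ✓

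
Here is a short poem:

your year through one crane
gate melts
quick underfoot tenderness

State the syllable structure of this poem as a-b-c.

5-2-7

Line 1: your (1), year (1), through (1), one (1), crane (1) → 5
Line 2: gate (1), melts (1) → 2
Line 3: quick (1), underfoot (3), tenderness (3) → 7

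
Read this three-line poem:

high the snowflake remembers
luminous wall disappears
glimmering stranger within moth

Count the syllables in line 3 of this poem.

8

Line 3: glimmering (3), stranger (2), within (2), moth (1) → 8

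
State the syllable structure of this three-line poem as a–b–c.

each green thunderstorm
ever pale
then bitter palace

5–3–5

Line 1: each(1) + green(1) + thunderstorm(3) = 5
Line 2: ever(2) + pale(1) = 3
Line 3: then(1) + bitter(2) + palace(2) = 5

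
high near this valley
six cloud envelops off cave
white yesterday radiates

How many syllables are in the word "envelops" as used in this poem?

3

"envelops" has 3 syllables.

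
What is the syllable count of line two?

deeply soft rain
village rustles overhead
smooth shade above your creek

7

Line two: "village rustles overhead": 2+2+3 = 7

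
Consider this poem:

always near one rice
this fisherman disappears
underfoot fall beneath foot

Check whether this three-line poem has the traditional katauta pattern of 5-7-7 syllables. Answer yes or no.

Line 1: "always near one rice": 2+1+1+1 = 5 ✓
Line 2: "this fisherman disappears": 1+3+3 = 7 ✓
Line 3: "underfoot fall beneath foot": 3+1+2+1 = 7 ✓

Yes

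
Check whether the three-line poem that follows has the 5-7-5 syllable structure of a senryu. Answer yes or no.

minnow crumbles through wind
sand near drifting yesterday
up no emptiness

No

Line 1: minnow(2) + crumbles(2) + through(1) + wind(1) = 6 (expected 5)
Line 2: sand(1) + near(1) + drifting(2) + yesterday(3) = 7 ✓
Line 3: up(1) + no(1) + emptiness(3) = 5 ✓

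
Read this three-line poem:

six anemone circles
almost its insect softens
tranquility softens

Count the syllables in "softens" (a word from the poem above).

"softens" has 2 syllables.

2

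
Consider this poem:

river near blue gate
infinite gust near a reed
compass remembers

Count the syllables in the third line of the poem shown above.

The third line: compass (2), remembers (3) → 5

5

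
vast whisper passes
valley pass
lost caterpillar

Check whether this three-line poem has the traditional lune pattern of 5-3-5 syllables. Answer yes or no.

Yes

Line 1: "vast whisper passes": 1+2+2 = 5 ✓
Line 2: "valley pass": 2+1 = 3 ✓
Line 3: "lost caterpillar": 1+4 = 5 ✓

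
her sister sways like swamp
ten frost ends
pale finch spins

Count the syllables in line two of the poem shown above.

3

Line two: ten(1) + frost(1) + ends(1) = 3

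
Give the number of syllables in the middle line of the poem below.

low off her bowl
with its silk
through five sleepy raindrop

The middle line: "with its silk": 1+1+1 = 3

3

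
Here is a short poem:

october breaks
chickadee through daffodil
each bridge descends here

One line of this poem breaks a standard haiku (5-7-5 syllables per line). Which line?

Line 1

Line 1: october(3) + breaks(1) = 4 (expected 5)
Line 2: chickadee(3) + through(1) + daffodil(3) = 7 ✓
Line 3: each(1) + bridge(1) + descends(2) + here(1) = 5 ✓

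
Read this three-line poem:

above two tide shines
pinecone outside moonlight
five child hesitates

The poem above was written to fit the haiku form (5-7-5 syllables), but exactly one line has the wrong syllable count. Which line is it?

The second line

Line 1: "above two tide shines": 2+1+1+1 = 5 ✓
Line 2: "pinecone outside moonlight": 2+2+2 = 6 (expected 7)
Line 3: "five child hesitates": 1+1+3 = 5 ✓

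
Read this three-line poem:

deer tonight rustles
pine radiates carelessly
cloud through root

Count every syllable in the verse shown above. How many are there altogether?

Line 1: deer(1) + tonight(2) + rustles(2) = 5
Line 2: pine(1) + radiates(3) + carelessly(3) = 7
Line 3: cloud(1) + through(1) + root(1) = 3
Total: 5 + 7 + 3 = 15

15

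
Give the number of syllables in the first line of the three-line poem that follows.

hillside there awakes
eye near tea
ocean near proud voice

5

The first line: hillside (2), there (1), awakes (2) → 5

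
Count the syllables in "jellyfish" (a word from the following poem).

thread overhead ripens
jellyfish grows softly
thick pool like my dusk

3

"jellyfish" has 3 syllables.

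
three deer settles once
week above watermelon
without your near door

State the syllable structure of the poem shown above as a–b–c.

Line 1: "three deer settles once": 1+1+2+1 = 5
Line 2: "week above watermelon": 1+2+4 = 7
Line 3: "without your near door": 2+1+1+1 = 5

5–7–5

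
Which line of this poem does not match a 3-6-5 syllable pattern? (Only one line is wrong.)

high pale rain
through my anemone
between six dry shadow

Line 1: "high pale rain": 1+1+1 = 3 ✓
Line 2: "through my anemone": 1+1+4 = 6 ✓
Line 3: "between six dry shadow": 2+1+1+2 = 6 (expected 5)

Line 3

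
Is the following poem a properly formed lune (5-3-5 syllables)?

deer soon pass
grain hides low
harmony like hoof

No

Line 1: deer(1) + soon(1) + pass(1) = 3 (expected 5)
Line 2: grain(1) + hides(1) + low(1) = 3 ✓
Line 3: harmony(3) + like(1) + hoof(1) = 5 ✓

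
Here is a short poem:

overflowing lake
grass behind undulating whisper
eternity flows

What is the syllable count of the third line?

5

The third line: eternity(4) + flows(1) = 5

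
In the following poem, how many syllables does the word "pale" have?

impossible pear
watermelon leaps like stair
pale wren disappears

1

"pale" has 1 syllable.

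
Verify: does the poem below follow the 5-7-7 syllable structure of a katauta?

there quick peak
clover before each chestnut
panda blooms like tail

Line 1: there (1), quick (1), peak (1) → 3 (expected 5)
Line 2: clover (2), before (2), each (1), chestnut (2) → 7 ✓
Line 3: panda (2), blooms (1), like (1), tail (1) → 5 (expected 7)

No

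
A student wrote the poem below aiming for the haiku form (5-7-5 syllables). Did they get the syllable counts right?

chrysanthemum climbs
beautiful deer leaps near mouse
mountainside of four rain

Line 1: "chrysanthemum climbs": 4+1 = 5 ✓
Line 2: "beautiful deer leaps near mouse": 3+1+1+1+1 = 7 ✓
Line 3: "mountainside of four rain": 3+1+1+1 = 6 (expected 5)

No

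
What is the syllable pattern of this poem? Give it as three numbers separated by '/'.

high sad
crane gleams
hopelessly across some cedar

2/2/8

Line 1: high(1) + sad(1) = 2
Line 2: crane(1) + gleams(1) = 2
Line 3: hopelessly(3) + across(2) + some(1) + cedar(2) = 8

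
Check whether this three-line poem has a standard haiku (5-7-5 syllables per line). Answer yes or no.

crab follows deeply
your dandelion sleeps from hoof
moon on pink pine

No

Line 1: crab (1), follows (2), deeply (2) → 5 ✓
Line 2: your (1), dandelion (4), sleeps (1), from (1), hoof (1) → 8 (expected 7)
Line 3: moon (1), on (1), pink (1), pine (1) → 4 (expected 5)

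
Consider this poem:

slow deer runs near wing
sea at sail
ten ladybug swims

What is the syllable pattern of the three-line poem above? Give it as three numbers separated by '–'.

Line 1: slow(1) + deer(1) + runs(1) + near(1) + wing(1) = 5
Line 2: sea(1) + at(1) + sail(1) = 3
Line 3: ten(1) + ladybug(3) + swims(1) = 5

5–3–5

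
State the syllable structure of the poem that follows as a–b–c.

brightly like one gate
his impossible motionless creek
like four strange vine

5–9–4

Line 1: "brightly like one gate": 2+1+1+1 = 5
Line 2: "his impossible motionless creek": 1+4+3+1 = 9
Line 3: "like four strange vine": 1+1+1+1 = 4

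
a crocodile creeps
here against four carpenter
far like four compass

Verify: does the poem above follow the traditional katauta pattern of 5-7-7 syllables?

Line 1: "a crocodile creeps": 1+3+1 = 5 ✓
Line 2: "here against four carpenter": 1+2+1+3 = 7 ✓
Line 3: "far like four compass": 1+1+1+2 = 5 (expected 7)

No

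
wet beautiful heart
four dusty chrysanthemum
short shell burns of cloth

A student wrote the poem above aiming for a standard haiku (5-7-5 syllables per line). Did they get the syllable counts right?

Line 1: wet(1) + beautiful(3) + heart(1) = 5 ✓
Line 2: four(1) + dusty(2) + chrysanthemum(4) = 7 ✓
Line 3: short(1) + shell(1) + burns(1) + of(1) + cloth(1) = 5 ✓

Yes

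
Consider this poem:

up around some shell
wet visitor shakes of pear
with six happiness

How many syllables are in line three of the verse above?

Line three: with (1), six (1), happiness (3) → 5

5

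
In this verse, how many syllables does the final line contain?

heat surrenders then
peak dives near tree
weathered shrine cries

The final line: weathered(2) + shrine(1) + cries(1) = 4

4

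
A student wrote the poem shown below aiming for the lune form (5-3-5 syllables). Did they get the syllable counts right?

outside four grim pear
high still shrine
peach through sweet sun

No

Line 1: "outside four grim pear": 2+1+1+1 = 5 ✓
Line 2: "high still shrine": 1+1+1 = 3 ✓
Line 3: "peach through sweet sun": 1+1+1+1 = 4 (expected 5)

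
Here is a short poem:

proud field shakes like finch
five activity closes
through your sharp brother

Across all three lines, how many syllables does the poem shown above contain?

Line 1: proud(1) + field(1) + shakes(1) + like(1) + finch(1) = 5
Line 2: five(1) + activity(4) + closes(2) = 7
Line 3: through(1) + your(1) + sharp(1) + brother(2) = 5
Total: 5 + 7 + 5 = 17

17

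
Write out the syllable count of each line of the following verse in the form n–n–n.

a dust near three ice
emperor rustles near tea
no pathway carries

Line 1: a(1) + dust(1) + near(1) + three(1) + ice(1) = 5
Line 2: emperor(3) + rustles(2) + near(1) + tea(1) = 7
Line 3: no(1) + pathway(2) + carries(2) = 5

5–7–5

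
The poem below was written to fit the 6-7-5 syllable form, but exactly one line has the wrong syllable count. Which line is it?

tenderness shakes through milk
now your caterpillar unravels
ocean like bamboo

Line 2

Line 1: tenderness (3), shakes (1), through (1), milk (1) → 6 ✓
Line 2: now (1), your (1), caterpillar (4), unravels (3) → 9 (expected 7)
Line 3: ocean (2), like (1), bamboo (2) → 5 ✓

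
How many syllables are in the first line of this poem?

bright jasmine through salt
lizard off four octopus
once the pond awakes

The first line: bright(1) + jasmine(2) + through(1) + salt(1) = 5

5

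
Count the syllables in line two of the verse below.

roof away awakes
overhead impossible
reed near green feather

Line two: overhead (3), impossible (4) → 7

7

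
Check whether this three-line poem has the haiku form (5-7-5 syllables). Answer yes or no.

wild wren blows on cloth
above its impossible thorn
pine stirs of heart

Line 1: wild(1) + wren(1) + blows(1) + on(1) + cloth(1) = 5 ✓
Line 2: above(2) + its(1) + impossible(4) + thorn(1) = 8 (expected 7)
Line 3: pine(1) + stirs(1) + of(1) + heart(1) = 4 (expected 5)

No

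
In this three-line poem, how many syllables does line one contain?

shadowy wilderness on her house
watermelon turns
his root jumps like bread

Line one: shadowy(3) + wilderness(3) + on(1) + her(1) + house(1) = 9

9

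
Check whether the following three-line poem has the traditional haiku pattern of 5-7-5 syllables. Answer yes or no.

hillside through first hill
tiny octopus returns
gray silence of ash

Line 1: hillside (2), through (1), first (1), hill (1) → 5 ✓
Line 2: tiny (2), octopus (3), returns (2) → 7 ✓
Line 3: gray (1), silence (2), of (1), ash (1) → 5 ✓

Yes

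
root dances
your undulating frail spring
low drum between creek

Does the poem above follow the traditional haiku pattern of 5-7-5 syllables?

Line 1: "root dances": 1+2 = 3 (expected 5)
Line 2: "your undulating frail spring": 1+4+1+1 = 7 ✓
Line 3: "low drum between creek": 1+1+2+1 = 5 ✓

No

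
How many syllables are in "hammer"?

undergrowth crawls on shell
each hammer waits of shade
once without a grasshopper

2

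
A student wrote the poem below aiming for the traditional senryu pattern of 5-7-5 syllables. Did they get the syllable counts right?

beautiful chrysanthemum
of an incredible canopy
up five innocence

Line 1: beautiful (3), chrysanthemum (4) → 7 (expected 5)
Line 2: of (1), an (1), incredible (4), canopy (3) → 9 (expected 7)
Line 3: up (1), five (1), innocence (3) → 5 ✓

No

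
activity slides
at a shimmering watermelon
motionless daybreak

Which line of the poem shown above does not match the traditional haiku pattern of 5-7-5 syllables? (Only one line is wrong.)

Line 1: activity (4), slides (1) → 5 ✓
Line 2: at (1), a (1), shimmering (3), watermelon (4) → 9 (expected 7)
Line 3: motionless (3), daybreak (2) → 5 ✓

The second line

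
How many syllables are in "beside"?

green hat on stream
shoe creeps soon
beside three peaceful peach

2

"beside" has 2 syllables.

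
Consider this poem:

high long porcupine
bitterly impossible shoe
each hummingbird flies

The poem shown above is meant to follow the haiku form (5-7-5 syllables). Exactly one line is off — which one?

Line 2

Line 1: "high long porcupine": 1+1+3 = 5 ✓
Line 2: "bitterly impossible shoe": 3+4+1 = 8 (expected 7)
Line 3: "each hummingbird flies": 1+3+1 = 5 ✓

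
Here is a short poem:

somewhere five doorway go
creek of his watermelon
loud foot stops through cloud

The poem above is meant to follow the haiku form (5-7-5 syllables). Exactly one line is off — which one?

Line 1: somewhere(2) + five(1) + doorway(2) + go(1) = 6 (expected 5)
Line 2: creek(1) + of(1) + his(1) + watermelon(4) = 7 ✓
Line 3: loud(1) + foot(1) + stops(1) + through(1) + cloud(1) = 5 ✓

The first line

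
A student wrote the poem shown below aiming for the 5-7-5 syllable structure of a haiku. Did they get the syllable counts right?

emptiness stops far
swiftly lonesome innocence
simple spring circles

Line 1: "emptiness stops far": 3+1+1 = 5 ✓
Line 2: "swiftly lonesome innocence": 2+2+3 = 7 ✓
Line 3: "simple spring circles": 2+1+2 = 5 ✓

Yes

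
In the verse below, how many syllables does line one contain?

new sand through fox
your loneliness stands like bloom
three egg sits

Line one: "new sand through fox": 1+1+1+1 = 4

4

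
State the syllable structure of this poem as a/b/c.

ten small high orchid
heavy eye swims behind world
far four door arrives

5/7/5

Line 1: "ten small high orchid": 1+1+1+2 = 5
Line 2: "heavy eye swims behind world": 2+1+1+2+1 = 7
Line 3: "far four door arrives": 1+1+1+2 = 5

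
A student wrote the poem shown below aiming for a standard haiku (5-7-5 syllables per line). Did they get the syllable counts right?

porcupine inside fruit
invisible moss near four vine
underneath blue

Line 1: "porcupine inside fruit": 3+2+1 = 6 (expected 5)
Line 2: "invisible moss near four vine": 4+1+1+1+1 = 8 (expected 7)
Line 3: "underneath blue": 3+1 = 4 (expected 5)

No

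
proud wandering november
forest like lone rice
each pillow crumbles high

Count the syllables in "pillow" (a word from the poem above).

"pillow" has 2 syllables.

2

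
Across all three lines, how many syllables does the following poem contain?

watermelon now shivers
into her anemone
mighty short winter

19

Line 1: watermelon (4), now (1), shivers (2) → 7
Line 2: into (2), her (1), anemone (4) → 7
Line 3: mighty (2), short (1), winter (2) → 5
Total: 7 + 7 + 5 = 19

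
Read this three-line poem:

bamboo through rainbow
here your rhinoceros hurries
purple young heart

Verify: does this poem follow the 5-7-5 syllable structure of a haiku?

Line 1: "bamboo through rainbow": 2+1+2 = 5 ✓
Line 2: "here your rhinoceros hurries": 1+1+4+2 = 8 (expected 7)
Line 3: "purple young heart": 2+1+1 = 4 (expected 5)

No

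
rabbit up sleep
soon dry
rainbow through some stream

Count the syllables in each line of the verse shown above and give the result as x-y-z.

4-2-5

Line 1: "rabbit up sleep": 2+1+1 = 4
Line 2: "soon dry": 1+1 = 2
Line 3: "rainbow through some stream": 2+1+1+1 = 5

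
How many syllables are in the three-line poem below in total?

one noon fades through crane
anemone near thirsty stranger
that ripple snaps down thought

20

Line 1: one(1) + noon(1) + fades(1) + through(1) + crane(1) = 5
Line 2: anemone(4) + near(1) + thirsty(2) + stranger(2) = 9
Line 3: that(1) + ripple(2) + snaps(1) + down(1) + thought(1) = 6
Total: 5 + 9 + 6 = 20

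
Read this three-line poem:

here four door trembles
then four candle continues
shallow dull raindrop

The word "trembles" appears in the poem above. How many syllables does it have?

"trembles" has 2 syllables.

2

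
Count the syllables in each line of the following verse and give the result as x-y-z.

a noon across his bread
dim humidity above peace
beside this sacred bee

6-8-6

Line 1: a (1), noon (1), across (2), his (1), bread (1) → 6
Line 2: dim (1), humidity (4), above (2), peace (1) → 8
Line 3: beside (2), this (1), sacred (2), bee (1) → 6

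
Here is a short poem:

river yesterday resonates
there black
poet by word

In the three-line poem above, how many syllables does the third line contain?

4

The third line: poet (2), by (1), word (1) → 4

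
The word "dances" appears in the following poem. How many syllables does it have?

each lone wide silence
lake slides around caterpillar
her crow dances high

2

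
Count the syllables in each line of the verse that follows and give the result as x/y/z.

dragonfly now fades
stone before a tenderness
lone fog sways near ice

5/7/5

Line 1: dragonfly (3), now (1), fades (1) → 5
Line 2: stone (1), before (2), a (1), tenderness (3) → 7
Line 3: lone (1), fog (1), sways (1), near (1), ice (1) → 5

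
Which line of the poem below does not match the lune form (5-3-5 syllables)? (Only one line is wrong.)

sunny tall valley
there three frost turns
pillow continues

Line 1: sunny(2) + tall(1) + valley(2) = 5 ✓
Line 2: there(1) + three(1) + frost(1) + turns(1) = 4 (expected 3)
Line 3: pillow(2) + continues(3) = 5 ✓

The second line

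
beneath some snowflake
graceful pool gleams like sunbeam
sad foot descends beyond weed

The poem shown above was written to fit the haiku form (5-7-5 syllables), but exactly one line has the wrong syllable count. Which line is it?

Line 1: beneath (2), some (1), snowflake (2) → 5 ✓
Line 2: graceful (2), pool (1), gleams (1), like (1), sunbeam (2) → 7 ✓
Line 3: sad (1), foot (1), descends (2), beyond (2), weed (1) → 7 (expected 5)

Line 3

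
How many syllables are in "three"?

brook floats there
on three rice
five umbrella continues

"three" has 1 syllable.

1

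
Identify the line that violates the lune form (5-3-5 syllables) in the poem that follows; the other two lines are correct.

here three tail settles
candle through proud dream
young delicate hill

Line 1: here (1), three (1), tail (1), settles (2) → 5 ✓
Line 2: candle (2), through (1), proud (1), dream (1) → 5 (expected 3)
Line 3: young (1), delicate (3), hill (1) → 5 ✓

The second line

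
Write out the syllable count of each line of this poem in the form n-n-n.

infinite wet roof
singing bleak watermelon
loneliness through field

5-7-5

Line 1: infinite(3) + wet(1) + roof(1) = 5
Line 2: singing(2) + bleak(1) + watermelon(4) = 7
Line 3: loneliness(3) + through(1) + field(1) = 5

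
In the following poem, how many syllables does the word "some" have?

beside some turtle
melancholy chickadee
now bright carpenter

1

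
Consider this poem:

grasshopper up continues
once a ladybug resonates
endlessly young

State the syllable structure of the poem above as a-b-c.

Line 1: grasshopper (3), up (1), continues (3) → 7
Line 2: once (1), a (1), ladybug (3), resonates (3) → 8
Line 3: endlessly (3), young (1) → 4

7-8-4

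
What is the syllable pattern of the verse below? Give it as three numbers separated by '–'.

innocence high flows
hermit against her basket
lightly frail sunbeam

Line 1: innocence (3), high (1), flows (1) → 5
Line 2: hermit (2), against (2), her (1), basket (2) → 7
Line 3: lightly (2), frail (1), sunbeam (2) → 5

5–7–5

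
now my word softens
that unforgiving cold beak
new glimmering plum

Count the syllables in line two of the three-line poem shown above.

Line two: that(1) + unforgiving(4) + cold(1) + beak(1) = 7

7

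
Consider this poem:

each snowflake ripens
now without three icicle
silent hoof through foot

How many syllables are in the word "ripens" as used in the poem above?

2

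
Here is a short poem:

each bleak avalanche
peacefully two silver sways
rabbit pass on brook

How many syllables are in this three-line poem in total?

17

Line 1: each(1) + bleak(1) + avalanche(3) = 5
Line 2: peacefully(3) + two(1) + silver(2) + sways(1) = 7
Line 3: rabbit(2) + pass(1) + on(1) + brook(1) = 5
Total: 5 + 7 + 5 = 17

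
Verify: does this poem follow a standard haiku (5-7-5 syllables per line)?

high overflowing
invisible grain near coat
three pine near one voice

Yes

Line 1: high(1) + overflowing(4) = 5 ✓
Line 2: invisible(4) + grain(1) + near(1) + coat(1) = 7 ✓
Line 3: three(1) + pine(1) + near(1) + one(1) + voice(1) = 5 ✓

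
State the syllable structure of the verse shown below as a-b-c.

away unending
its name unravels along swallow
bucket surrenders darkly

5-9-7

Line 1: away (2), unending (3) → 5
Line 2: its (1), name (1), unravels (3), along (2), swallow (2) → 9
Line 3: bucket (2), surrenders (3), darkly (2) → 7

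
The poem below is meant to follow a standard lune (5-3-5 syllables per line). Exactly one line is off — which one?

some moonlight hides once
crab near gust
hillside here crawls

Line 3

Line 1: some (1), moonlight (2), hides (1), once (1) → 5 ✓
Line 2: crab (1), near (1), gust (1) → 3 ✓
Line 3: hillside (2), here (1), crawls (1) → 4 (expected 5)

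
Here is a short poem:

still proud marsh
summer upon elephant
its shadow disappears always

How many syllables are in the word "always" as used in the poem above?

2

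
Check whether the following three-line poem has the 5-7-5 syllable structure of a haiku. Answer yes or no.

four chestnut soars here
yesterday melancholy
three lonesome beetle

Yes

Line 1: four (1), chestnut (2), soars (1), here (1) → 5 ✓
Line 2: yesterday (3), melancholy (4) → 7 ✓
Line 3: three (1), lonesome (2), beetle (2) → 5 ✓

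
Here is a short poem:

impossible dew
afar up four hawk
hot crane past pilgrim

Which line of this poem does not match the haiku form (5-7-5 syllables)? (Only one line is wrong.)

Line 1: impossible(4) + dew(1) = 5 ✓
Line 2: afar(2) + up(1) + four(1) + hawk(1) = 5 (expected 7)
Line 3: hot(1) + crane(1) + past(1) + pilgrim(2) = 5 ✓

Line 2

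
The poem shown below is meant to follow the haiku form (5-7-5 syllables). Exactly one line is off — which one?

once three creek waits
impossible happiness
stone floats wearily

Line 1

Line 1: once (1), three (1), creek (1), waits (1) → 4 (expected 5)
Line 2: impossible (4), happiness (3) → 7 ✓
Line 3: stone (1), floats (1), wearily (3) → 5 ✓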